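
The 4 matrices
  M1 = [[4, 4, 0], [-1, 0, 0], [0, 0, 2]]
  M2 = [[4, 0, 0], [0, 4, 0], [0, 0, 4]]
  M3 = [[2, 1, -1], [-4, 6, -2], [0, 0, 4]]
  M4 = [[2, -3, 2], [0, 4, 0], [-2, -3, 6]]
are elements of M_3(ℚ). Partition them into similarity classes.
3 classes: {M1}, {M2}, {M3, M4}

Characteristic polynomials: χ_{M1} = (x - 2)^3, χ_{M2} = (x - 4)^3, χ_{M3} = (x - 4)^3, χ_{M4} = (x - 4)^3.

{M1}: invariant factors x - 2, (x - 2)^2.

{M2}: invariant factors x - 4, x - 4, x - 4.

{M3, M4}: invariant factors x - 4, (x - 4)^2.

Matrices are similar if and only if their invariant-factor lists agree; the partition into similarity classes is {M1}, {M2}, {M3, M4}.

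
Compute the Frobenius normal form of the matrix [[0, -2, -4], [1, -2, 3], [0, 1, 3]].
R = [[0, 0, 2], [1, 0, 7], [0, 1, 1]]

The invariant factors of A (the non-unit diagonal entries of the Smith normal form of xI - A over ℚ[x]) are (x + 2)(x^2 - 3x - 1), each dividing the next. The characteristic polynomial is their product, (x + 2)(x^2 - 3x - 1).

The rational canonical form is the block-diagonal matrix of companion matrices C(f_i):
R = [[0, 0, 2], [1, 0, 7], [0, 1, 1]].

Note the characteristic polynomial does not split into linear factors over ℚ, so A has no Jordan form over ℚ; the rational canonical form exists over any field.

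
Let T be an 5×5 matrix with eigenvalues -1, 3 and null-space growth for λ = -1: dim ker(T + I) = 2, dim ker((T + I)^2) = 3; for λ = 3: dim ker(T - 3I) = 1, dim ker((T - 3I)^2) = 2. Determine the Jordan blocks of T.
Jordan blocks: (-1, 2), (-1, 1), (3, 2)

λ = -1: successive nullity increments [2, 1] count blocks of size ≥ k; block sizes are [2, 1].
λ = 3: successive nullity increments [1, 1] count blocks of size ≥ k; block sizes are [2].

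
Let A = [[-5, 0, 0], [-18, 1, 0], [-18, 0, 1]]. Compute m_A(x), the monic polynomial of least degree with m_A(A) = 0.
m_A(x) = (x - 1)(x + 5)

The characteristic polynomial factors as (x - 1)^2(x + 5). The minimal polynomial is ∏(x - λ)^{k_λ} where k_λ is the size of the largest Jordan block at λ.

For λ = -5: rank(A + 5I) = 2, and the largest Jordan block has size 1 (the smallest k with rank((A + 5I)^k) = rank((A + 5I)^(k+1))).
For λ = 1: rank(A - I) = 1, and the largest Jordan block has size 1 (the smallest k with rank((A - I)^k) = rank((A - I)^(k+1))).

So m_A(x) = (x - 1)(x + 5).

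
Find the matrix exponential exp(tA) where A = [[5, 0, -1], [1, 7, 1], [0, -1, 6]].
A has Jordan form J = [[6, 1, 0], [0, 6, 1], [0, 0, 6]] with A = PJP^{-1}, so e^{tA} = P e^{tJ} P^{-1}.

For a Jordan block J_k(λ), e^{tJ_k(λ)} = e^{λt} · (I + tN + t^2 N^2/2! + ... + t^{k-1} N^{k-1}/(k-1)!) where N is the nilpotent superdiagonal part.

Assembling the blocks and conjugating back gives the entries of e^{tA} as shown above.

e^{tA} = [[(t^2/2 - t + 1)*e^{6*t}, t^2*e^{6*t}/2, t*(t - 2)*e^{6*t}/2], [t*e^{6*t}, (t + 1)*e^{6*t}, t*e^{6*t}], [-t^2*e^{6*t}/2, t*(-t - 2)*e^{6*t}/2, (2 - t^2)*e^{6*t}/2]]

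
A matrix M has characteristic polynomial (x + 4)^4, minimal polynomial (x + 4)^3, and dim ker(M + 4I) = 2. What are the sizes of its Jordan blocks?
Jordan blocks: (-4, 3), (-4, 1)

λ = -4: algebraic multiplicity 4 (exponent in χ_M), largest block size 3 (exponent in m_M), 2 blocks (geometric multiplicity). These force block sizes [3, 1].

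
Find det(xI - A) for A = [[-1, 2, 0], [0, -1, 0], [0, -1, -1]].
χ_A(x) = (x + 1)^3

xI - A = [[x + 1, -2, 0], [0, x + 1, 0], [0, 1, x + 1]].

Expanding det(xI - A) along the first row:
det(xI - A) = + (x + 1)·det([[x + 1, 0], [1, x + 1]]) - (-2)·det([[0, 0], [0, x + 1]]) + (0)·det([[0, x + 1], [0, 1]]).

Evaluating gives χ_A(x) = x^3 + 3x^2 + 3x + 1 = (x + 1)^3.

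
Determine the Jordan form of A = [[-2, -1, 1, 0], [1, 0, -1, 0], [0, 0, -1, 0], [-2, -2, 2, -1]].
J = [[-1, 1, 0, 0], [0, -1, 0, 0], [0, 0, -1, 0], [0, 0, 0, -1]]

The characteristic polynomial is det(xI - A) = (x + 1)^4, so the eigenvalues are -1 (algebraic multiplicity 4).

For λ = -1: rank(A + I) = 1, rank((A + I)^2) = 0. The eigenspace has dimension 4 - 1 = 3, so there are 3 Jordan blocks; the rank sequence gives block sizes [2, 1, 1].

Assembling the blocks gives the Jordan form J above.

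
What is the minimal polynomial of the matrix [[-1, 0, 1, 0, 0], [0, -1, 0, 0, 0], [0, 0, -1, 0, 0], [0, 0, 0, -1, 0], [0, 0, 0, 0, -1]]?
The characteristic polynomial factors as (x + 1)^5. The minimal polynomial is ∏(x - λ)^{k_λ} where k_λ is the size of the largest Jordan block at λ.

For λ = -1: rank(A + I) = 1, and the largest Jordan block has size 2 (the smallest k with rank((A + I)^k) = rank((A + I)^(k+1))).

So m_A(x) = (x + 1)^2.

m_A(x) = (x + 1)^2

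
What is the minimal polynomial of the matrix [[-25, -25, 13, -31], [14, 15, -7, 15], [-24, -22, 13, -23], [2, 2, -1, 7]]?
m_A(x) = (x - 4)^2(x - 1)^2

The characteristic polynomial factors as (x - 4)^2(x - 1)^2. The minimal polynomial is ∏(x - λ)^{k_λ} where k_λ is the size of the largest Jordan block at λ.

For λ = 1: rank(A - I) = 3, and the largest Jordan block has size 2 (the smallest k with rank((A - I)^k) = rank((A - I)^(k+1))).
For λ = 4: rank(A - 4I) = 3, and the largest Jordan block has size 2 (the smallest k with rank((A - 4I)^k) = rank((A - 4I)^(k+1))).

So m_A(x) = (x - 4)^2(x - 1)^2.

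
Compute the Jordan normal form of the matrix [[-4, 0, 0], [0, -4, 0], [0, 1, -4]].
J = [[-4, 1, 0], [0, -4, 0], [0, 0, -4]]

The characteristic polynomial is det(xI - A) = (x + 4)^3, so the eigenvalues are -4 (algebraic multiplicity 3).

For λ = -4: rank(A + 4I) = 1, rank((A + 4I)^2) = 0. The eigenspace has dimension 3 - 1 = 2, so there are 2 Jordan blocks; the rank sequence gives block sizes [2, 1].

Assembling the blocks gives the Jordan form J above.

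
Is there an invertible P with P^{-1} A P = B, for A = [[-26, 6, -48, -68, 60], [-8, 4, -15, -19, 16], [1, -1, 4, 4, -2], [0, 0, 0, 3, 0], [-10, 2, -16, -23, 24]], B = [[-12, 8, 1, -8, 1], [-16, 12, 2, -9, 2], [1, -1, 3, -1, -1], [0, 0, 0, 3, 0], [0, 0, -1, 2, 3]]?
Both have characteristic polynomial (x - 4)(x - 3)^3(x + 4), but the minimal polynomial of A is (x - 4)(x - 3)^3(x + 4) while the minimal polynomial of B is (x - 4)(x - 3)^2(x + 4). The minimal polynomial is a similarity invariant, so A and B are not similar.

No.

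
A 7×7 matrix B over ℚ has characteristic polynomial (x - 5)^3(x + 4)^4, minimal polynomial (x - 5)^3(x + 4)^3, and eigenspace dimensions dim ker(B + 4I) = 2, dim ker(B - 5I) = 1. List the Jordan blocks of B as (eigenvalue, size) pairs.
λ = -4: algebraic multiplicity 4 (exponent in χ_B), largest block size 3 (exponent in m_B), 2 blocks (geometric multiplicity). These force block sizes [3, 1].
λ = 5: algebraic multiplicity 3 (exponent in χ_B), largest block size 3 (exponent in m_B), 1 block (geometric multiplicity). This forces block sizes [3].

Jordan blocks: (-4, 3), (-4, 1), (5, 3)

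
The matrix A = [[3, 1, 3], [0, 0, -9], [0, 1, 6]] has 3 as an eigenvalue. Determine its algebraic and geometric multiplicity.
The characteristic polynomial is (x - 3)^3, so the factor x - 3 appears with exponent 3: the algebraic multiplicity is 3.

rank(A - 3I) = 1, so the eigenspace has dimension 3 - 1 = 2: the geometric multiplicity is 2.

Since 2 < 3, A is not diagonalizable.

algebraic multiplicity 3, geometric multiplicity 2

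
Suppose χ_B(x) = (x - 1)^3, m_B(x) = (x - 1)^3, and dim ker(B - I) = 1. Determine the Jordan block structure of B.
λ = 1: algebraic multiplicity 3 (exponent in χ_B), largest block size 3 (exponent in m_B), 1 block (geometric multiplicity). This forces block sizes [3].

Jordan blocks: (1, 3)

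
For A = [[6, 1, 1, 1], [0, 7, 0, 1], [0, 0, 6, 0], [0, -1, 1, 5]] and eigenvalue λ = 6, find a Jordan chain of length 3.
v_1 = [[0, 0, 1, 0]]^T, v_2 = [[1, 0, 0, 1]]^T, v_3 = [[1, 1, 0, -1]]^T

We seek v_1 ∈ ker((A - 6I)^3) \ ker((A - 6I)^2), then set v_{i+1} = (A - 6I) v_i.

One such chain is v_1 = [[0, 0, 1, 0]]^T, v_2 = [[1, 0, 0, 1]]^T, v_3 = [[1, 1, 0, -1]]^T. Check: (A - 6I) v_3 = [[0, 0, 0, 0]]^T = 0.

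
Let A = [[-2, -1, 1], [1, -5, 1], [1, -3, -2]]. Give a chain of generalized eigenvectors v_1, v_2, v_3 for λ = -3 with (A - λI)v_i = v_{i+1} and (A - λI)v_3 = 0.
We seek v_1 ∈ ker((A + 3I)^3) \ ker((A + 3I)^2), then set v_{i+1} = (A + 3I) v_i.

One such chain is v_1 = [[1, 0, 0]]^T, v_2 = [[1, 1, 1]]^T, v_3 = [[1, 0, -1]]^T. Check: (A + 3I) v_3 = [[0, 0, 0]]^T = 0.

v_1 = [[1, 0, 0]]^T, v_2 = [[1, 1, 1]]^T, v_3 = [[1, 0, -1]]^T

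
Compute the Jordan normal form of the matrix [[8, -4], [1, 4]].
The characteristic polynomial is det(xI - A) = (x - 6)^2, so the eigenvalues are 6 (algebraic multiplicity 2).

For λ = 6: rank(A - 6I) = 1, rank((A - 6I)^2) = 0. The eigenspace has dimension 2 - 1 = 1, so there is 1 Jordan block; the rank sequence gives block sizes [2].

Assembling the blocks gives the Jordan form J above.

J = [[6, 1], [0, 6]]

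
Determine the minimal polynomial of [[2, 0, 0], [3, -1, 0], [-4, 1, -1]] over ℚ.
The characteristic polynomial factors as (x - 2)(x + 1)^2. The minimal polynomial is ∏(x - λ)^{k_λ} where k_λ is the size of the largest Jordan block at λ.

For λ = -1: rank(A + I) = 2, and the largest Jordan block has size 2 (the smallest k with rank((A + I)^k) = rank((A + I)^(k+1))).
For λ = 2: rank(A - 2I) = 2, and the largest Jordan block has size 1 (the smallest k with rank((A - 2I)^k) = rank((A - 2I)^(k+1))).

So m_A(x) = (x - 2)(x + 1)^2.

m_A(x) = (x - 2)(x + 1)^2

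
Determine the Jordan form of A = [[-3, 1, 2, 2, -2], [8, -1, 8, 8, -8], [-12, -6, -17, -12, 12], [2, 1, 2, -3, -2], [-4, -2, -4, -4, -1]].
The characteristic polynomial is det(xI - A) = (x + 5)^5, so the eigenvalues are -5 (algebraic multiplicity 5).

For λ = -5: rank(A + 5I) = 1, rank((A + 5I)^2) = 0. The eigenspace has dimension 5 - 1 = 4, so there are 4 Jordan blocks; the rank sequence gives block sizes [2, 1, 1, 1].

Assembling the blocks gives the Jordan form J above.

J = [[-5, 1, 0, 0, 0], [0, -5, 0, 0, 0], [0, 0, -5, 0, 0], [0, 0, 0, -5, 0], [0, 0, 0, 0, -5]]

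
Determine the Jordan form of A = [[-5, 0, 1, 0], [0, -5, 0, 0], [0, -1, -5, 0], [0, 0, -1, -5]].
J = [[-5, 1, 0, 0], [0, -5, 1, 0], [0, 0, -5, 0], [0, 0, 0, -5]]

The characteristic polynomial is det(xI - A) = (x + 5)^4, so the eigenvalues are -5 (algebraic multiplicity 4).

For λ = -5: rank(A + 5I) = 2, rank((A + 5I)^2) = 1, rank((A + 5I)^3) = 0. The eigenspace has dimension 4 - 2 = 2, so there are 2 Jordan blocks; the rank sequence gives block sizes [3, 1].

Assembling the blocks gives the Jordan form J above.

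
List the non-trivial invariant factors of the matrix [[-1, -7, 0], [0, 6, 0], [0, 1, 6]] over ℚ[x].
The Jordan structure of A has elementary divisors (x + 1), (x - 6)^2. Arranging the block sizes at each eigenvalue in decreasing order and taking row products gives the invariant factors.

Invariant factors (smallest first, each dividing the next): (x - 6)^2(x + 1).

Check: the last factor (x - 6)^2(x + 1) is the minimal polynomial, and the product (x - 6)^2(x + 1) is the characteristic polynomial.

(x - 6)^2(x + 1)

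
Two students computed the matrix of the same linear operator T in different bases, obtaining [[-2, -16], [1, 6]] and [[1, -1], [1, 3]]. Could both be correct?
Yes.

Two matrices over a field are similar if and only if they have the same invariant factors.

Both A and B have characteristic polynomial (x - 2)^2 and minimal polynomial (x - 2)^2. Computing further, both have invariant factors (x - 2)^2. Hence A and B are similar.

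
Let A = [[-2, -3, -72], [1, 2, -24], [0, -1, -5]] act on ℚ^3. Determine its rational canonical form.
The invariant factors of A (the non-unit diagonal entries of the Smith normal form of xI - A over ℚ[x]) are (x - 5)(x + 5)^2, each dividing the next. The characteristic polynomial is their product, (x - 5)(x + 5)^2.

The rational canonical form is the block-diagonal matrix of companion matrices C(f_i):
R = [[0, 0, 125], [1, 0, 25], [0, 1, -5]].

R = [[0, 0, 125], [1, 0, 25], [0, 1, -5]]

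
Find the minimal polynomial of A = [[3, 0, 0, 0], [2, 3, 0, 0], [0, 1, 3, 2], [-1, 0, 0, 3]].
The characteristic polynomial factors as (x - 3)^4. The minimal polynomial is ∏(x - λ)^{k_λ} where k_λ is the size of the largest Jordan block at λ.

For λ = 3: rank(A - 3I) = 2, and the largest Jordan block has size 2 (the smallest k with rank((A - 3I)^k) = rank((A - 3I)^(k+1))).

So m_A(x) = (x - 3)^2.

m_A(x) = (x - 3)^2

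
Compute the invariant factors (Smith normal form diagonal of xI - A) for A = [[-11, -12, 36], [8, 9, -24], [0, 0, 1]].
The Jordan structure of A has elementary divisors (x + 3), (x - 1), (x - 1). Arranging the block sizes at each eigenvalue in decreasing order and taking row products gives the invariant factors.

Invariant factors (smallest first, each dividing the next): x - 1, (x - 1)(x + 3).

Check: the last factor (x - 1)(x + 3) is the minimal polynomial, and the product (x - 1)^2(x + 3) is the characteristic polynomial.

x - 1, (x - 1)(x + 3)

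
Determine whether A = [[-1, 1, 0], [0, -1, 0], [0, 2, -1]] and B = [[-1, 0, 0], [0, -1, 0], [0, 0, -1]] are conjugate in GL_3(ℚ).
No.

Both have characteristic polynomial (x + 1)^3, but the minimal polynomial of A is (x + 1)^2 while the minimal polynomial of B is x + 1. The minimal polynomial is a similarity invariant, so A and B are not similar.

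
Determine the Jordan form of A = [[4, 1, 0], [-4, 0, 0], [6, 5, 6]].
J = [[2, 1, 0], [0, 2, 0], [0, 0, 6]]

The characteristic polynomial is det(xI - A) = (x - 6)(x - 2)^2, so the eigenvalues are 2 (algebraic multiplicity 2), 6 (algebraic multiplicity 1).

For λ = 2: rank(A - 2I) = 2, rank((A - 2I)^2) = 1. The eigenspace has dimension 3 - 2 = 1, so there is 1 Jordan block; the rank sequence gives block sizes [2].

For λ = 6: algebraic multiplicity 1 gives one 1×1 block.

Assembling the blocks gives the Jordan form J above.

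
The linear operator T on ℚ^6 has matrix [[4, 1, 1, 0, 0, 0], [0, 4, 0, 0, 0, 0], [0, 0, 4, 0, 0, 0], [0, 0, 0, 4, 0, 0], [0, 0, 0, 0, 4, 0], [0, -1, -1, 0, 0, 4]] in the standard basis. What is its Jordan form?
The characteristic polynomial is det(xI - A) = (x - 4)^6, so the eigenvalues are 4 (algebraic multiplicity 6).

For λ = 4: rank(A - 4I) = 1, rank((A - 4I)^2) = 0. The eigenspace has dimension 6 - 1 = 5, so there are 5 Jordan blocks; the rank sequence gives block sizes [2, 1, 1, 1, 1].

Assembling the blocks gives the Jordan form J above.

J = [[4, 1, 0, 0, 0, 0], [0, 4, 0, 0, 0, 0], [0, 0, 4, 0, 0, 0], [0, 0, 0, 4, 0, 0], [0, 0, 0, 0, 4, 0], [0, 0, 0, 0, 0, 4]]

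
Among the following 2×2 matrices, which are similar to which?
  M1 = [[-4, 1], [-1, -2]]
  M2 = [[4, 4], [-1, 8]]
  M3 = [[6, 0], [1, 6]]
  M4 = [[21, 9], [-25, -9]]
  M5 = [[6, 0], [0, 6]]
3 classes: {M1}, {M2, M3, M4}, {M5}

Characteristic polynomials: χ_{M1} = (x + 3)^2, χ_{M2} = (x - 6)^2, χ_{M3} = (x - 6)^2, χ_{M4} = (x - 6)^2, χ_{M5} = (x - 6)^2.

{M1}: invariant factors (x + 3)^2.

{M2, M3, M4}: invariant factors (x - 6)^2.

{M5}: invariant factors x - 6, x - 6.

Matrices are similar if and only if their invariant-factor lists agree; the partition into similarity classes is {M1}, {M2, M3, M4}, {M5}.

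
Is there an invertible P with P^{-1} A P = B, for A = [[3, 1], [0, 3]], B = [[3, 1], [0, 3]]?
Yes.

Two matrices over a field are similar if and only if they have the same invariant factors.

Both A and B have characteristic polynomial (x - 3)^2 and minimal polynomial (x - 3)^2. Computing further, both have invariant factors (x - 3)^2. Hence A and B are similar.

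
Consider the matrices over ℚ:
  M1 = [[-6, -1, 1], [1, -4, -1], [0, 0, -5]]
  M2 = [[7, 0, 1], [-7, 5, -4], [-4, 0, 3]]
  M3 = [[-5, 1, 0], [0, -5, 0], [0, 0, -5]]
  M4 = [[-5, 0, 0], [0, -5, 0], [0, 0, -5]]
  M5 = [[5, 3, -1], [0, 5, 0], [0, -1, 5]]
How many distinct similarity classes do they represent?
3 classes: {M1, M3}, {M2, M5}, {M4}

Characteristic polynomials: χ_{M1} = (x + 5)^3, χ_{M2} = (x - 5)^3, χ_{M3} = (x + 5)^3, χ_{M4} = (x + 5)^3, χ_{M5} = (x - 5)^3.

{M1, M3}: invariant factors x + 5, (x + 5)^2.

{M2, M5}: invariant factors (x - 5)^3.

{M4}: invariant factors x + 5, x + 5, x + 5.

Matrices are similar if and only if their invariant-factor lists agree; the partition into similarity classes is {M1, M3}, {M2, M5}, {M4}.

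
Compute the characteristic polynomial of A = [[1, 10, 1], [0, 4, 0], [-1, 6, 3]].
xI - A = [[x - 1, -10, -1], [0, x - 4, 0], [1, -6, x - 3]].

Expanding det(xI - A) along the first row:
det(xI - A) = + (x - 1)·det([[x - 4, 0], [-6, x - 3]]) - (-10)·det([[0, 0], [1, x - 3]]) + (-1)·det([[0, x - 4], [1, -6]]).

Evaluating gives χ_A(x) = x^3 - 8x^2 + 20x - 16 = (x - 4)(x - 2)^2.

χ_A(x) = (x - 4)(x - 2)^2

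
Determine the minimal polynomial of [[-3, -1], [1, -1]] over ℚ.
m_A(x) = (x + 2)^2

The characteristic polynomial factors as (x + 2)^2. The minimal polynomial is ∏(x - λ)^{k_λ} where k_λ is the size of the largest Jordan block at λ.

For λ = -2: rank(A + 2I) = 1, and the largest Jordan block has size 2 (the smallest k with rank((A + 2I)^k) = rank((A + 2I)^(k+1))).

So m_A(x) = (x + 2)^2.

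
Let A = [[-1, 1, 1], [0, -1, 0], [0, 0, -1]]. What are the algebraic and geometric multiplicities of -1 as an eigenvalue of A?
The characteristic polynomial is (x + 1)^3, so the factor x + 1 appears with exponent 3: the algebraic multiplicity is 3.

rank(A + I) = 1, so the eigenspace has dimension 3 - 1 = 2: the geometric multiplicity is 2.

Since 2 < 3, A is not diagonalizable.

algebraic multiplicity 3, geometric multiplicity 2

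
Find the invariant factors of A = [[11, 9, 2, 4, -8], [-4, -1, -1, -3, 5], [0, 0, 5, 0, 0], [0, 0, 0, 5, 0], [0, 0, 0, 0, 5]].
The Jordan structure of A has elementary divisors (x - 5)^3, (x - 5), (x - 5). Arranging the block sizes at each eigenvalue in decreasing order and taking row products gives the invariant factors.

Invariant factors (smallest first, each dividing the next): x - 5, x - 5, (x - 5)^3.

Check: the last factor (x - 5)^3 is the minimal polynomial, and the product (x - 5)^5 is the characteristic polynomial.

x - 5, x - 5, (x - 5)^3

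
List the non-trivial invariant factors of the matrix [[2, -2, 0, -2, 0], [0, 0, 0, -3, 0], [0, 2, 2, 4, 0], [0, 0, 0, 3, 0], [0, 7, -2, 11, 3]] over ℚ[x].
(x - 3)(x - 2), x(x - 3)(x - 2)

The Jordan structure of A has elementary divisors x, (x - 2), (x - 2), (x - 3), (x - 3). Arranging the block sizes at each eigenvalue in decreasing order and taking row products gives the invariant factors.

Invariant factors (smallest first, each dividing the next): (x - 3)(x - 2), x(x - 3)(x - 2).

Check: the last factor x(x - 3)(x - 2) is the minimal polynomial, and the product x(x - 3)^2(x - 2)^2 is the characteristic polynomial.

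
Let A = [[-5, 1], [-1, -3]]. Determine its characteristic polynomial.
xI - A = [[x + 5, -1], [1, x + 3]].

Expanding det(xI - A) along the first row:
det(xI - A) = + (x + 5)·det([[x + 3]]) - (-1)·det([[1]]).

Evaluating gives χ_A(x) = x^2 + 8x + 16 = (x + 4)^2.

χ_A(x) = (x + 4)^2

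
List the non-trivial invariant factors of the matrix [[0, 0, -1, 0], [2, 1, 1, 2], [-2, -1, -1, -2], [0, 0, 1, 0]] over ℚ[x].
x, x^3

The Jordan structure of A has elementary divisors x^3, x. Arranging the block sizes at each eigenvalue in decreasing order and taking row products gives the invariant factors.

Invariant factors (smallest first, each dividing the next): x, x^3.

Check: the last factor x^3 is the minimal polynomial, and the product x^4 is the characteristic polynomial.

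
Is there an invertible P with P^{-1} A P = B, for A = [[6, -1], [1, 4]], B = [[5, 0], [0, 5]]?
No.

Both have characteristic polynomial (x - 5)^2, but the minimal polynomial of A is (x - 5)^2 while the minimal polynomial of B is x - 5. The minimal polynomial is a similarity invariant, so A and B are not similar.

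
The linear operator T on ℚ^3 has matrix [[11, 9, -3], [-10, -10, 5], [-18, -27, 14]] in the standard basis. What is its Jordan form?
The characteristic polynomial is det(xI - A) = (x - 5)^3, so the eigenvalues are 5 (algebraic multiplicity 3).

For λ = 5: rank(A - 5I) = 1, rank((A - 5I)^2) = 0. The eigenspace has dimension 3 - 1 = 2, so there are 2 Jordan blocks; the rank sequence gives block sizes [2, 1].

Assembling the blocks gives the Jordan form J above.

J = [[5, 1, 0], [0, 5, 0], [0, 0, 5]]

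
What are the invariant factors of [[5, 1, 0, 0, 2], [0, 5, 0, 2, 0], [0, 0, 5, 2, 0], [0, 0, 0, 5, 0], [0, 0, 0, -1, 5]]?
The Jordan structure of A has elementary divisors (x - 5)^2, (x - 5)^2, (x - 5). Arranging the block sizes at each eigenvalue in decreasing order and taking row products gives the invariant factors.

Invariant factors (smallest first, each dividing the next): x - 5, (x - 5)^2, (x - 5)^2.

Check: the last factor (x - 5)^2 is the minimal polynomial, and the product (x - 5)^5 is the characteristic polynomial.

x - 5, (x - 5)^2, (x - 5)^2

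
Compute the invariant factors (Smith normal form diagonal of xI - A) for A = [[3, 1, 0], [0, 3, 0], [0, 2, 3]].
x - 3, (x - 3)^2

The Jordan structure of A has elementary divisors (x - 3)^2, (x - 3). Arranging the block sizes at each eigenvalue in decreasing order and taking row products gives the invariant factors.

Invariant factors (smallest first, each dividing the next): x - 3, (x - 3)^2.

Check: the last factor (x - 3)^2 is the minimal polynomial, and the product (x - 3)^3 is the characteristic polynomial.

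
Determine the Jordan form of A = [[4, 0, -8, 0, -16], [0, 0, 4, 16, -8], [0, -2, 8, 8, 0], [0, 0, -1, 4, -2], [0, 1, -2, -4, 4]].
The characteristic polynomial is det(xI - A) = (x - 4)^5, so the eigenvalues are 4 (algebraic multiplicity 5).

For λ = 4: rank(A - 4I) = 2, rank((A - 4I)^2) = 0. The eigenspace has dimension 5 - 2 = 3, so there are 3 Jordan blocks; the rank sequence gives block sizes [2, 2, 1].

Assembling the blocks gives the Jordan form J above.

J = [[4, 1, 0, 0, 0], [0, 4, 0, 0, 0], [0, 0, 4, 1, 0], [0, 0, 0, 4, 0], [0, 0, 0, 0, 4]]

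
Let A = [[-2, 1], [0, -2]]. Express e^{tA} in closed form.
A has Jordan form J = [[-2, 1], [0, -2]] with A = PJP^{-1}, so e^{tA} = P e^{tJ} P^{-1}.

For a Jordan block J_k(λ), e^{tJ_k(λ)} = e^{λt} · (I + tN + t^2 N^2/2! + ... + t^{k-1} N^{k-1}/(k-1)!) where N is the nilpotent superdiagonal part.

Assembling the blocks and conjugating back gives the entries of e^{tA} as shown above.

e^{tA} = [[e^{-2*t}, t*e^{-2*t}], [0, e^{-2*t}]]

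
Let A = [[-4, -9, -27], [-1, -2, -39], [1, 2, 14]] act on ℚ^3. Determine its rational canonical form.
R = [[0, 0, 25], [1, 0, -20], [0, 1, 8]]

The invariant factors of A (the non-unit diagonal entries of the Smith normal form of xI - A over ℚ[x]) are (x - 5)(x^2 - 3x + 5), each dividing the next. The characteristic polynomial is their product, (x - 5)(x^2 - 3x + 5).

The rational canonical form is the block-diagonal matrix of companion matrices C(f_i):
R = [[0, 0, 25], [1, 0, -20], [0, 1, 8]].

Note the characteristic polynomial does not split into linear factors over ℚ, so A has no Jordan form over ℚ; the rational canonical form exists over any field.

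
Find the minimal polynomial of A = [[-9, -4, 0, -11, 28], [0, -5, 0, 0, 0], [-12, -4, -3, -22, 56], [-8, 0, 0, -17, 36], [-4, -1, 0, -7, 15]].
m_A(x) = (x + 3)^2(x + 5)^2

The characteristic polynomial factors as (x + 3)^3(x + 5)^2. The minimal polynomial is ∏(x - λ)^{k_λ} where k_λ is the size of the largest Jordan block at λ.

For λ = -5: rank(A + 5I) = 4, and the largest Jordan block has size 2 (the smallest k with rank((A + 5I)^k) = rank((A + 5I)^(k+1))).
For λ = -3: rank(A + 3I) = 3, and the largest Jordan block has size 2 (the smallest k with rank((A + 3I)^k) = rank((A + 3I)^(k+1))).

So m_A(x) = (x + 3)^2(x + 5)^2.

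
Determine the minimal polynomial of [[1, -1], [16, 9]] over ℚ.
The characteristic polynomial factors as (x - 5)^2. The minimal polynomial is ∏(x - λ)^{k_λ} where k_λ is the size of the largest Jordan block at λ.

For λ = 5: rank(A - 5I) = 1, and the largest Jordan block has size 2 (the smallest k with rank((A - 5I)^k) = rank((A - 5I)^(k+1))).

So m_A(x) = (x - 5)^2.

m_A(x) = (x - 5)^2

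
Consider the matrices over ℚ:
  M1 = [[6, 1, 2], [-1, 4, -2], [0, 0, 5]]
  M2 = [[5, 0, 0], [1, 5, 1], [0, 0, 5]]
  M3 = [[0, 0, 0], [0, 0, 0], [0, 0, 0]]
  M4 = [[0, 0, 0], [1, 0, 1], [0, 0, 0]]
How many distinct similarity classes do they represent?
3 classes: {M1, M2}, {M3}, {M4}

Characteristic polynomials: χ_{M1} = (x - 5)^3, χ_{M2} = (x - 5)^3, χ_{M3} = x^3, χ_{M4} = x^3.

{M1, M2}: invariant factors x - 5, (x - 5)^2.

{M3}: invariant factors x, x, x.

{M4}: invariant factors x, x^2.

Matrices are similar if and only if their invariant-factor lists agree; the partition into similarity classes is {M1, M2}, {M3}, {M4}.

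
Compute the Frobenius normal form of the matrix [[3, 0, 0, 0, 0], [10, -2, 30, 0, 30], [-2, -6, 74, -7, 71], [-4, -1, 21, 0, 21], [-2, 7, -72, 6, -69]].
The invariant factors of A (the non-unit diagonal entries of the Smith normal form of xI - A over ℚ[x]) are x - 3, x - 3, (x - 3)(x - 1)(x + 4), each dividing the next. The characteristic polynomial is their product, (x - 3)^3(x - 1)(x + 4).

The rational canonical form is the block-diagonal matrix of companion matrices C(f_i):
R = [[3, 0, 0, 0, 0], [0, 3, 0, 0, 0], [0, 0, 0, 0, -12], [0, 0, 1, 0, 13], [0, 0, 0, 1, 0]].

R = [[3, 0, 0, 0, 0], [0, 3, 0, 0, 0], [0, 0, 0, 0, -12], [0, 0, 1, 0, 13], [0, 0, 0, 1, 0]]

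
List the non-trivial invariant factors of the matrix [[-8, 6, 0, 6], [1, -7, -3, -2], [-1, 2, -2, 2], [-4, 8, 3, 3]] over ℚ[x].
The Jordan structure of A has elementary divisors (x + 5), (x + 5), (x + 2)^2. Arranging the block sizes at each eigenvalue in decreasing order and taking row products gives the invariant factors.

Invariant factors (smallest first, each dividing the next): x + 5, (x + 2)^2(x + 5).

Check: the last factor (x + 2)^2(x + 5) is the minimal polynomial, and the product (x + 2)^2(x + 5)^2 is the characteristic polynomial.

x + 5, (x + 2)^2(x + 5)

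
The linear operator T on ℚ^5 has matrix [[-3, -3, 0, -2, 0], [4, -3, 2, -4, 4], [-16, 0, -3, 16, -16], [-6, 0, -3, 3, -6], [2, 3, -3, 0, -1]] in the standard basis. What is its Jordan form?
The characteristic polynomial is det(xI - A) = (x - 5)(x + 3)^4, so the eigenvalues are -3 (algebraic multiplicity 4), 5 (algebraic multiplicity 1).

For λ = -3: rank(A + 3I) = 3, rank((A + 3I)^2) = 1. The eigenspace has dimension 5 - 3 = 2, so there are 2 Jordan blocks; the rank sequence gives block sizes [2, 2].

For λ = 5: algebraic multiplicity 1 gives one 1×1 block.

Assembling the blocks gives the Jordan form J above.

J = [[-3, 1, 0, 0, 0], [0, -3, 0, 0, 0], [0, 0, -3, 1, 0], [0, 0, 0, -3, 0], [0, 0, 0, 0, 5]]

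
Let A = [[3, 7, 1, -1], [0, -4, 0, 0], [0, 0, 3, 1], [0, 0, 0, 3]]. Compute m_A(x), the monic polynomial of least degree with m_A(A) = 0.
m_A(x) = (x - 3)^3(x + 4)

The characteristic polynomial factors as (x - 3)^3(x + 4). The minimal polynomial is ∏(x - λ)^{k_λ} where k_λ is the size of the largest Jordan block at λ.

For λ = -4: rank(A + 4I) = 3, and the largest Jordan block has size 1 (the smallest k with rank((A + 4I)^k) = rank((A + 4I)^(k+1))).
For λ = 3: rank(A - 3I) = 3, and the largest Jordan block has size 3 (the smallest k with rank((A - 3I)^k) = rank((A - 3I)^(k+1))).

So m_A(x) = (x - 3)^3(x + 4).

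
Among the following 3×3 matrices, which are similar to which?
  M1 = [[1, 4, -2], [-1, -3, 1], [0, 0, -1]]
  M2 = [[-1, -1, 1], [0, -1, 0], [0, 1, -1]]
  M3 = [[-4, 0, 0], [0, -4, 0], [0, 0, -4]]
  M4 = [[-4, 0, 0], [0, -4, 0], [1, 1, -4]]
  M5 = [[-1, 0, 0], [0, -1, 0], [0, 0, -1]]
5 classes: {M1}, {M2}, {M3}, {M4}, {M5}

Characteristic polynomials: χ_{M1} = (x + 1)^3, χ_{M2} = (x + 1)^3, χ_{M3} = (x + 4)^3, χ_{M4} = (x + 4)^3, χ_{M5} = (x + 1)^3.

{M1}: invariant factors x + 1, (x + 1)^2.

{M2}: invariant factors (x + 1)^3.

{M3}: invariant factors x + 4, x + 4, x + 4.

{M4}: invariant factors x + 4, (x + 4)^2.

{M5}: invariant factors x + 1, x + 1, x + 1.

Matrices are similar if and only if their invariant-factor lists agree; the partition into similarity classes is {M1}, {M2}, {M3}, {M4}, {M5}.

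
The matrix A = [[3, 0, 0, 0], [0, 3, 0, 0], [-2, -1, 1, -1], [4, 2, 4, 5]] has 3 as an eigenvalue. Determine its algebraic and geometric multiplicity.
The characteristic polynomial is (x - 3)^4, so the factor x - 3 appears with exponent 4: the algebraic multiplicity is 4.

rank(A - 3I) = 1, so the eigenspace has dimension 4 - 1 = 3: the geometric multiplicity is 3.

Since 3 < 4, A is not diagonalizable.

algebraic multiplicity 4, geometric multiplicity 3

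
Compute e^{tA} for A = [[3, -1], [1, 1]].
A has Jordan form J = [[2, 1], [0, 2]] with A = PJP^{-1}, so e^{tA} = P e^{tJ} P^{-1}.

For a Jordan block J_k(λ), e^{tJ_k(λ)} = e^{λt} · (I + tN + t^2 N^2/2! + ... + t^{k-1} N^{k-1}/(k-1)!) where N is the nilpotent superdiagonal part.

Assembling the blocks and conjugating back gives the entries of e^{tA} as shown above.

e^{tA} = [[(t + 1)*e^{2*t}, -t*e^{2*t}], [t*e^{2*t}, (1 - t)*e^{2*t}]]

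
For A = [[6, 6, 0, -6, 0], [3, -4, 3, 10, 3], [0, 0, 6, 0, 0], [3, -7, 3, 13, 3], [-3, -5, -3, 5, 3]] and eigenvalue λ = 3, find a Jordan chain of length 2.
v_1 = [[-2, 3, 0, 2, 2]]^T, v_2 = [[0, -1, 0, -1, 1]]^T

We seek v_1 ∈ ker((A - 3I)^2) \ ker(A - 3I), then set v_{i+1} = (A - 3I) v_i.

One such chain is v_1 = [[-2, 3, 0, 2, 2]]^T, v_2 = [[0, -1, 0, -1, 1]]^T. Check: (A - 3I) v_2 = [[0, 0, 0, 0, 0]]^T = 0.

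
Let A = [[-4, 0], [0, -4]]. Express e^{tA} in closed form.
e^{tA} = [[e^{-4*t}, 0], [0, e^{-4*t}]]

A has Jordan form J = [[-4, 0], [0, -4]] with A = PJP^{-1}, so e^{tA} = P e^{tJ} P^{-1}.

For a Jordan block J_k(λ), e^{tJ_k(λ)} = e^{λt} · (I + tN + t^2 N^2/2! + ... + t^{k-1} N^{k-1}/(k-1)!) where N is the nilpotent superdiagonal part.

Assembling the blocks and conjugating back gives the entries of e^{tA} as shown above.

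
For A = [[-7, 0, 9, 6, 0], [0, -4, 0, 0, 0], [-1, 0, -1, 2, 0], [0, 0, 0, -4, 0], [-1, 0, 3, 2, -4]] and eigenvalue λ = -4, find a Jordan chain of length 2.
v_1 = [[-7, -1, -2, 0, -1]]^T, v_2 = [[3, 0, 1, 0, 1]]^T

We seek v_1 ∈ ker((A + 4I)^2) \ ker(A + 4I), then set v_{i+1} = (A + 4I) v_i.

One such chain is v_1 = [[-7, -1, -2, 0, -1]]^T, v_2 = [[3, 0, 1, 0, 1]]^T. Check: (A + 4I) v_2 = [[0, 0, 0, 0, 0]]^T = 0.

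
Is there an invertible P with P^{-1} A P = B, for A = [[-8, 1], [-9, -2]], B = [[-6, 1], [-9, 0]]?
trace(A) = -10 but trace(B) = -6. The trace is a similarity invariant, so A and B are not similar.

No.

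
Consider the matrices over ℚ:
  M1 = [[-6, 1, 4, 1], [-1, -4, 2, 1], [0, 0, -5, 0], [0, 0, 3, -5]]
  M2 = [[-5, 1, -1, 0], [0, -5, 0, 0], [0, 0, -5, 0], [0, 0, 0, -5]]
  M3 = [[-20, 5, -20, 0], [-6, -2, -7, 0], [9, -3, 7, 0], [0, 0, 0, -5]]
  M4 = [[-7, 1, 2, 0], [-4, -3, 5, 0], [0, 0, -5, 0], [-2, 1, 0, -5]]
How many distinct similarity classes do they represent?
2 classes: {M1, M3, M4}, {M2}

Characteristic polynomials: χ_{M1} = (x + 5)^4, χ_{M2} = (x + 5)^4, χ_{M3} = (x + 5)^4, χ_{M4} = (x + 5)^4.

{M1, M3, M4}: invariant factors x + 5, (x + 5)^3.

{M2}: invariant factors x + 5, x + 5, (x + 5)^2.

Matrices are similar if and only if their invariant-factor lists agree; the partition into similarity classes is {M1, M3, M4}, {M2}.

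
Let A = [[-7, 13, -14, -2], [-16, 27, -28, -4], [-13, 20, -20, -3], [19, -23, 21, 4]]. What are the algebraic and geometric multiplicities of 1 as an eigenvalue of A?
algebraic multiplicity 4, geometric multiplicity 2

The characteristic polynomial is (x - 1)^4, so the factor x - 1 appears with exponent 4: the algebraic multiplicity is 4.

rank(A - I) = 2, so the eigenspace has dimension 4 - 2 = 2: the geometric multiplicity is 2.

Since 2 < 4, A is not diagonalizable.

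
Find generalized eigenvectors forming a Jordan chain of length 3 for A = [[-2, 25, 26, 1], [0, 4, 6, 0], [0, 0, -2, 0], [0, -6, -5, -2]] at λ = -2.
v_1 = [[0, -1, 1, 1]]^T, v_2 = [[2, 0, 0, 1]]^T, v_3 = [[1, 0, 0, 0]]^T

We seek v_1 ∈ ker((A + 2I)^3) \ ker((A + 2I)^2), then set v_{i+1} = (A + 2I) v_i.

One such chain is v_1 = [[0, -1, 1, 1]]^T, v_2 = [[2, 0, 0, 1]]^T, v_3 = [[1, 0, 0, 0]]^T. Check: (A + 2I) v_3 = [[0, 0, 0, 0]]^T = 0.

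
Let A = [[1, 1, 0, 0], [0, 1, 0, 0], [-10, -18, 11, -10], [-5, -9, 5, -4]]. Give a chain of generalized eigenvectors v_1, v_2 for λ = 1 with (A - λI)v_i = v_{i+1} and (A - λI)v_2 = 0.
v_1 = [[-2, 1, -2, -2]]^T, v_2 = [[1, 0, 2, 1]]^T

We seek v_1 ∈ ker((A - I)^2) \ ker(A - I), then set v_{i+1} = (A - I) v_i.

One such chain is v_1 = [[-2, 1, -2, -2]]^T, v_2 = [[1, 0, 2, 1]]^T. Check: (A - I) v_2 = [[0, 0, 0, 0]]^T = 0.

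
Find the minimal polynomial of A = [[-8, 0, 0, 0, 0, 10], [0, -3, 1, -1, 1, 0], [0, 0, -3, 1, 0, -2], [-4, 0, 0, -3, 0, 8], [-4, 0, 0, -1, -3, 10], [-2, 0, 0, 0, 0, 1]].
The characteristic polynomial factors as (x + 3)^5(x + 4). The minimal polynomial is ∏(x - λ)^{k_λ} where k_λ is the size of the largest Jordan block at λ.

For λ = -4: rank(A + 4I) = 5, and the largest Jordan block has size 1 (the smallest k with rank((A + 4I)^k) = rank((A + 4I)^(k+1))).
For λ = -3: rank(A + 3I) = 3, and the largest Jordan block has size 2 (the smallest k with rank((A + 3I)^k) = rank((A + 3I)^(k+1))).

So m_A(x) = (x + 3)^2(x + 4).

m_A(x) = (x + 3)^2(x + 4)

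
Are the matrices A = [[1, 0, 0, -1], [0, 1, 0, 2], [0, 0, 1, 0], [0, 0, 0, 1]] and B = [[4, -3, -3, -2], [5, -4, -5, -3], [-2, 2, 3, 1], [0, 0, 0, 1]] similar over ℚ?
Both have characteristic polynomial (x - 1)^4 and minimal polynomial (x - 1)^2. But rank(A - I) = 1 for A while rank(B - I) = 2 for B, so the number of Jordan blocks at λ = 1 differs. A and B are not similar.

No.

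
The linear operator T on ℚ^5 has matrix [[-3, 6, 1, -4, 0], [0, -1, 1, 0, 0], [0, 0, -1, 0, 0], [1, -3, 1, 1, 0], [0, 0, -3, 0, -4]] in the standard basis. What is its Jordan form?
J = [[-4, 0, 0, 0, 0], [0, -1, 1, 0, 0], [0, 0, -1, 0, 0], [0, 0, 0, -1, 1], [0, 0, 0, 0, -1]]

The characteristic polynomial is det(xI - A) = (x + 1)^4(x + 4), so the eigenvalues are -4 (algebraic multiplicity 1), -1 (algebraic multiplicity 4).

For λ = -4: algebraic multiplicity 1 gives one 1×1 block.

For λ = -1: rank(A + I) = 3, rank((A + I)^2) = 1. The eigenspace has dimension 5 - 3 = 2, so there are 2 Jordan blocks; the rank sequence gives block sizes [2, 2].

Assembling the blocks gives the Jordan form J above.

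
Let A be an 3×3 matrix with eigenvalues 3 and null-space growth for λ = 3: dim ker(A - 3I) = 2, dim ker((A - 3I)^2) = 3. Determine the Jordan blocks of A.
Jordan blocks: (3, 2), (3, 1)

λ = 3: successive nullity increments [2, 1] count blocks of size ≥ k; block sizes are [2, 1].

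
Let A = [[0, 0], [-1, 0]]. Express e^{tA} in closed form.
A has Jordan form J = [[0, 1], [0, 0]] with A = PJP^{-1}, so e^{tA} = P e^{tJ} P^{-1}.

For a Jordan block J_k(λ), e^{tJ_k(λ)} = e^{λt} · (I + tN + t^2 N^2/2! + ... + t^{k-1} N^{k-1}/(k-1)!) where N is the nilpotent superdiagonal part.

Assembling the blocks and conjugating back gives the entries of e^{tA} as shown above.

e^{tA} = [[1, 0], [-t, 1]]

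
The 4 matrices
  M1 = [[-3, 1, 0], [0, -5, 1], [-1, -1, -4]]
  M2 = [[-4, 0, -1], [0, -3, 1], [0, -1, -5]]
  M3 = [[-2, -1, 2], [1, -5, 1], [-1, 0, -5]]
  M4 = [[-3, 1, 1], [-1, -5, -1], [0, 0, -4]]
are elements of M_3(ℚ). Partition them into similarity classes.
2 classes: {M1, M2, M3}, {M4}

Characteristic polynomials: χ_{M1} = (x + 4)^3, χ_{M2} = (x + 4)^3, χ_{M3} = (x + 4)^3, χ_{M4} = (x + 4)^3.

{M1, M2, M3}: invariant factors (x + 4)^3.

{M4}: invariant factors x + 4, (x + 4)^2.

Matrices are similar if and only if their invariant-factor lists agree; the partition into similarity classes is {M1, M2, M3}, {M4}.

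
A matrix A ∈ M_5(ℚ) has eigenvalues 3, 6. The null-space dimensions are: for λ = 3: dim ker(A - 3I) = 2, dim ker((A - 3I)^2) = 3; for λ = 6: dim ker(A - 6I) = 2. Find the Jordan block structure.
Jordan blocks: (3, 2), (3, 1), (6, 1), (6, 1)

λ = 3: successive nullity increments [2, 1] count blocks of size ≥ k; block sizes are [2, 1].
λ = 6: successive nullity increments [2] count blocks of size ≥ k; block sizes are [1, 1].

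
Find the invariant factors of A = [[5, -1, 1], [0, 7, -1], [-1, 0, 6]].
(x - 6)^3

The Jordan structure of A has elementary divisors (x - 6)^3. Arranging the block sizes at each eigenvalue in decreasing order and taking row products gives the invariant factors.

Invariant factors (smallest first, each dividing the next): (x - 6)^3.

Check: the last factor (x - 6)^3 is the minimal polynomial, and the product (x - 6)^3 is the characteristic polynomial.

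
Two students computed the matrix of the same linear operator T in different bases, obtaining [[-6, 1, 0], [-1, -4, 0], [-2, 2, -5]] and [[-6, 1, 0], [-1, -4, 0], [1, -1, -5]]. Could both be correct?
Two matrices over a field are similar if and only if they have the same invariant factors.

Both A and B have characteristic polynomial (x + 5)^3 and minimal polynomial (x + 5)^2. Computing further, both have invariant factors x + 5, (x + 5)^2. Hence A and B are similar.

Yes.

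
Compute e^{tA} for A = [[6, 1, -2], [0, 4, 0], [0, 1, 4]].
e^{tA} = [[e^{6*t}, t*e^{4*t}, -e^{6*t} + e^{4*t}], [0, e^{4*t}, 0], [0, t*e^{4*t}, e^{4*t}]]

A has Jordan form J = [[4, 1, 0], [0, 4, 0], [0, 0, 6]] with A = PJP^{-1}, so e^{tA} = P e^{tJ} P^{-1}.

For a Jordan block J_k(λ), e^{tJ_k(λ)} = e^{λt} · (I + tN + t^2 N^2/2! + ... + t^{k-1} N^{k-1}/(k-1)!) where N is the nilpotent superdiagonal part.

Assembling the blocks and conjugating back gives the entries of e^{tA} as shown above.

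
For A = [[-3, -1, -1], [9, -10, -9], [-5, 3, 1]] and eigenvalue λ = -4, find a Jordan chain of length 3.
We seek v_1 ∈ ker((A + 4I)^3) \ ker((A + 4I)^2), then set v_{i+1} = (A + 4I) v_i.

One such chain is v_1 = [[0, -1, 1]]^T, v_2 = [[0, -3, 2]]^T, v_3 = [[1, 0, 1]]^T. Check: (A + 4I) v_3 = [[0, 0, 0]]^T = 0.

v_1 = [[0, -1, 1]]^T, v_2 = [[0, -3, 2]]^T, v_3 = [[1, 0, 1]]^T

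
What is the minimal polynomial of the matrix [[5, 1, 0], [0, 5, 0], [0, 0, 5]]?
m_A(x) = (x - 5)^2

The characteristic polynomial factors as (x - 5)^3. The minimal polynomial is ∏(x - λ)^{k_λ} where k_λ is the size of the largest Jordan block at λ.

For λ = 5: rank(A - 5I) = 1, and the largest Jordan block has size 2 (the smallest k with rank((A - 5I)^k) = rank((A - 5I)^(k+1))).

So m_A(x) = (x - 5)^2.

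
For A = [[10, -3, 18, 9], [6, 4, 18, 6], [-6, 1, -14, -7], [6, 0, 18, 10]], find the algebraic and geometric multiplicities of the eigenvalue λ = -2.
The characteristic polynomial is (x - 4)^3(x + 2), so the factor x + 2 appears with exponent 1: the algebraic multiplicity is 1.

rank(A + 2I) = 3, so the eigenspace has dimension 4 - 3 = 1: the geometric multiplicity is 1.

algebraic multiplicity 1, geometric multiplicity 1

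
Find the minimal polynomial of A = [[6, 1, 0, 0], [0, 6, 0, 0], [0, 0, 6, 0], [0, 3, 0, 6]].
The characteristic polynomial factors as (x - 6)^4. The minimal polynomial is ∏(x - λ)^{k_λ} where k_λ is the size of the largest Jordan block at λ.

For λ = 6: rank(A - 6I) = 1, and the largest Jordan block has size 2 (the smallest k with rank((A - 6I)^k) = rank((A - 6I)^(k+1))).

So m_A(x) = (x - 6)^2.

m_A(x) = (x - 6)^2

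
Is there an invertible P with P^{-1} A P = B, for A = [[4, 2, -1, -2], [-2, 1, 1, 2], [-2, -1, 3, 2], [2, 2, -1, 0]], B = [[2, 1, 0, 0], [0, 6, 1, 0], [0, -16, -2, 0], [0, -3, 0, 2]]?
Two matrices over a field are similar if and only if they have the same invariant factors.

Both A and B have characteristic polynomial (x - 2)^4 and minimal polynomial (x - 2)^3. Computing further, both have invariant factors x - 2, (x - 2)^3. Hence A and B are similar.

Yes.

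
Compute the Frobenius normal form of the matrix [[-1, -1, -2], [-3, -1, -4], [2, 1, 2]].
The invariant factors of A (the non-unit diagonal entries of the Smith normal form of xI - A over ℚ[x]) are x^3 + 2x - 2, each dividing the next. The characteristic polynomial is their product, x^3 + 2x - 2.

The rational canonical form is the block-diagonal matrix of companion matrices C(f_i):
R = [[0, 0, 2], [1, 0, -2], [0, 1, 0]].

Note the characteristic polynomial does not split into linear factors over ℚ, so A has no Jordan form over ℚ; the rational canonical form exists over any field.

R = [[0, 0, 2], [1, 0, -2], [0, 1, 0]]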